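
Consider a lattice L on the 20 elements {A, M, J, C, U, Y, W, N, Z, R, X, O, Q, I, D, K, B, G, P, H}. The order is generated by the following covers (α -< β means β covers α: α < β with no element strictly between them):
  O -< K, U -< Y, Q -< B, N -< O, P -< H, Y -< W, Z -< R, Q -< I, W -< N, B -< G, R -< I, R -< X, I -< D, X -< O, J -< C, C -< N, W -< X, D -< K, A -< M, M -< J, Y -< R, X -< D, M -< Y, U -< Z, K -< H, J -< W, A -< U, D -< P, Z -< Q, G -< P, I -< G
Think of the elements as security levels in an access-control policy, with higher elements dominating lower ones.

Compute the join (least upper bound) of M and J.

J

Common upper bounds of {M, J}: C, D, H, J, K, N, O, P, W, X.
The least among these is J.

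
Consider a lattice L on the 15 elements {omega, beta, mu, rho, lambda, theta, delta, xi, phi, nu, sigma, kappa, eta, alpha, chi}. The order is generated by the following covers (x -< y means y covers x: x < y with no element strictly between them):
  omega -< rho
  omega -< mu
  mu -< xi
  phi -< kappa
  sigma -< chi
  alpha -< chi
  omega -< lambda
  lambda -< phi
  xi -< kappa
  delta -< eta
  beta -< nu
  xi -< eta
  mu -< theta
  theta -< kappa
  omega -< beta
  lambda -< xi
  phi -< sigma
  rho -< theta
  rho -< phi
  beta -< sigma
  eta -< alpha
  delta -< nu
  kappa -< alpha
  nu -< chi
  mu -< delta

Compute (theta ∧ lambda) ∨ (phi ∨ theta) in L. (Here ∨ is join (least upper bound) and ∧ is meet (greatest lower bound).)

theta ∧ lambda = omega
phi ∨ theta = kappa
omega ∨ kappa = kappa

kappa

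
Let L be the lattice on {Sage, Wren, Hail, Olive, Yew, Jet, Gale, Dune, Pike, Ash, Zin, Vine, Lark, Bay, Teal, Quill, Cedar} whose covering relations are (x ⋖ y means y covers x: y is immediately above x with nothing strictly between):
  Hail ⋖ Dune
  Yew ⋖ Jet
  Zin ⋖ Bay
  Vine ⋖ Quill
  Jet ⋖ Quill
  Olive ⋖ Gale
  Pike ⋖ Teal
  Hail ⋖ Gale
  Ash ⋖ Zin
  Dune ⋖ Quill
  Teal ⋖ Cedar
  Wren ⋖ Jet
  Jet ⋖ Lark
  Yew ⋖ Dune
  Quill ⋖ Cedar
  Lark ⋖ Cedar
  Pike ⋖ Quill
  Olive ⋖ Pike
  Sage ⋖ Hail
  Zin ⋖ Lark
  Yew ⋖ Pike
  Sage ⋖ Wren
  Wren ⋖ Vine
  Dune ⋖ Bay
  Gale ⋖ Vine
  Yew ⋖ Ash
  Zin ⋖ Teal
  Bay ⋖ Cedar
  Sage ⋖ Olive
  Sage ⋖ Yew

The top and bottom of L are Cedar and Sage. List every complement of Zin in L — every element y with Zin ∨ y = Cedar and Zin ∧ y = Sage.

Gale, Vine

Need y with Zin ∨ y = Cedar and Zin ∧ y = Sage.
Checking each element gives: Gale, Vine.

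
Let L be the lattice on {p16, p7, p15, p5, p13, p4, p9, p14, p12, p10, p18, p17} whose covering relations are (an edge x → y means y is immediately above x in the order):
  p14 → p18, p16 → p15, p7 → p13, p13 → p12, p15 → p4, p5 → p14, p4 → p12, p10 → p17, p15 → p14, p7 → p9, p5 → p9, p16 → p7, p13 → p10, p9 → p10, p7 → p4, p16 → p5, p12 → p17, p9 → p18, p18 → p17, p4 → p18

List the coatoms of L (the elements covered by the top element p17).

The coatoms are exactly the elements covered by p17: p10, p12, p18.

p10, p12, p18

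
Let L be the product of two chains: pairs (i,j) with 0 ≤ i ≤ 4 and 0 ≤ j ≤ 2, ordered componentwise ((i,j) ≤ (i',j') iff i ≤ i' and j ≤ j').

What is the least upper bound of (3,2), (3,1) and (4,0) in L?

In a product of chains, the join is componentwise max, giving (4,2).

(4,2)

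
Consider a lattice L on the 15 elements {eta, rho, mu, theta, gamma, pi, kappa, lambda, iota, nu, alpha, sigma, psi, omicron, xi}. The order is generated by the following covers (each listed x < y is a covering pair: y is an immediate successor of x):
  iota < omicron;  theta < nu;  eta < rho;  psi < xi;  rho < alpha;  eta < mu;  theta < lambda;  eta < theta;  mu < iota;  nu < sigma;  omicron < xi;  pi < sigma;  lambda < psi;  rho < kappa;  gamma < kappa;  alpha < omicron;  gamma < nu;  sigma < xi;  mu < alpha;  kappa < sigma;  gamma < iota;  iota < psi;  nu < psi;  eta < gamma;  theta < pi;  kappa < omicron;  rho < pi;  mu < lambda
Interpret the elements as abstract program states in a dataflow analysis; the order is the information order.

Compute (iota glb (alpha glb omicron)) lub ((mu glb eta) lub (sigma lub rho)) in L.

alpha ∧ omicron = alpha
iota ∧ alpha = mu
mu ∧ eta = eta
sigma ∨ rho = sigma
eta ∨ sigma = sigma
mu ∨ sigma = xi

xi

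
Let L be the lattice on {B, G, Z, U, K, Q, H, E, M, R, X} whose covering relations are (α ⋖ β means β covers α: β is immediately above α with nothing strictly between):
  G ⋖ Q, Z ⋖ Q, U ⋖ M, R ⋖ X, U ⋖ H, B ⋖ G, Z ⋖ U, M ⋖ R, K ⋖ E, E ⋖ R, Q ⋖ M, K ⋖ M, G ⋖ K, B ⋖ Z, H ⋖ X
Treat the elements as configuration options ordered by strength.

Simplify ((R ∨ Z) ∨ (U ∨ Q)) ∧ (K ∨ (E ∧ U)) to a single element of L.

K

R ∨ Z = R
U ∨ Q = M
R ∨ M = R
E ∧ U = B
K ∨ B = K
R ∧ K = K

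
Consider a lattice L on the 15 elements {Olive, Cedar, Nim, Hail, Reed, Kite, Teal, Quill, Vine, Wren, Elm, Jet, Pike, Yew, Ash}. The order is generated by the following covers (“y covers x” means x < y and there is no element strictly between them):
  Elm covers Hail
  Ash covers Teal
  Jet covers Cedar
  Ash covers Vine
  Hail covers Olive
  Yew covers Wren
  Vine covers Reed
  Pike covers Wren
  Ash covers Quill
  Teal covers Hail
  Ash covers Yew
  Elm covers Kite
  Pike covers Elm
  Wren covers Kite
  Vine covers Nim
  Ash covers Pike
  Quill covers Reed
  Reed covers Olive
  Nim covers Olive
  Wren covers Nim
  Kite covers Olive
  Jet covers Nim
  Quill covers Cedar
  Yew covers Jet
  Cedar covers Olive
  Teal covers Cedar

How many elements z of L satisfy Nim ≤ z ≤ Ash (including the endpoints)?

7

The interval [Nim, Ash] = {Ash, Jet, Nim, Pike, Vine, Wren, Yew}, which has 7 elements.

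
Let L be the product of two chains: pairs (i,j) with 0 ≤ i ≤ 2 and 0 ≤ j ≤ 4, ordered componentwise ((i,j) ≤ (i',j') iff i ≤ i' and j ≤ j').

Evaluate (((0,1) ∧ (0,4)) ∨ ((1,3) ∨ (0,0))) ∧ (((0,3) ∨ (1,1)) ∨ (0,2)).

(0,1) ∧ (0,4) = (0,1)
(1,3) ∨ (0,0) = (1,3)
(0,1) ∨ (1,3) = (1,3)
(0,3) ∨ (1,1) = (1,3)
(1,3) ∨ (0,2) = (1,3)
(1,3) ∧ (1,3) = (1,3)

(1,3)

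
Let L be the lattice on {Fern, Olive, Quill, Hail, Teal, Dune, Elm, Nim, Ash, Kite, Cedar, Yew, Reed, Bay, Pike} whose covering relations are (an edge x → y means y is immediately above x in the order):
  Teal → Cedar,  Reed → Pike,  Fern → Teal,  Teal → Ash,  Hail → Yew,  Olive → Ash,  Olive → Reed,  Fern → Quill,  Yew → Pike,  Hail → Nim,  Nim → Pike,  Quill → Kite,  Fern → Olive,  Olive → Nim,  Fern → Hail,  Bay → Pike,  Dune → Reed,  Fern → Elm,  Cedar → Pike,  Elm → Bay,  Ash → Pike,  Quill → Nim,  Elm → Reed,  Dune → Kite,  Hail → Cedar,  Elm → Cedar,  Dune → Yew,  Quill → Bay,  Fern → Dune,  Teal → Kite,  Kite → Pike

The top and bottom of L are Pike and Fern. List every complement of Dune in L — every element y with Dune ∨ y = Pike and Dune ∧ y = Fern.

Ash, Bay, Cedar, Nim

Need y with Dune ∨ y = Pike and Dune ∧ y = Fern.
Checking each element gives: Ash, Bay, Cedar, Nim.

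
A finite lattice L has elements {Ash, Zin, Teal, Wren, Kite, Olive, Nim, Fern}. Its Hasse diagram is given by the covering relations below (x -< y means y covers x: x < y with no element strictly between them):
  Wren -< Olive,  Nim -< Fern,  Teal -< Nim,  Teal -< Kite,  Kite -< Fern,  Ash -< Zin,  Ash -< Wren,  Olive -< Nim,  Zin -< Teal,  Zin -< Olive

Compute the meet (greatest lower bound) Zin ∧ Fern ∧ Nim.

Zin

Common lower bounds of {Zin, Fern, Nim}: Ash, Zin.
The greatest among these is Zin.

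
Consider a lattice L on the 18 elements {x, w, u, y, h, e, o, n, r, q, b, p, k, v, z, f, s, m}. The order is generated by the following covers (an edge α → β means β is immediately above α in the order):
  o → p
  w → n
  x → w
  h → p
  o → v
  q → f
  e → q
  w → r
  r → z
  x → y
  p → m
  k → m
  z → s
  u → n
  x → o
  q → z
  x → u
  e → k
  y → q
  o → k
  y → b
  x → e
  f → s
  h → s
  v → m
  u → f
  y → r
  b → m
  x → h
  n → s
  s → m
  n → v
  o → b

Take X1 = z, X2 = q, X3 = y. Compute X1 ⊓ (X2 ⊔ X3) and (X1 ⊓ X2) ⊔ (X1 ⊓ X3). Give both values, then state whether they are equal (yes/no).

q; q; yes

X2 ⊔ X3 = q, so X1 ⊓ (X2 ⊔ X3) = z ⊓ q = q.
X1 ⊓ X2 = q and X1 ⊓ X3 = y, so (X1 ⊓ X2) ⊔ (X1 ⊓ X3) = q ⊔ y = q.
Equal: yes.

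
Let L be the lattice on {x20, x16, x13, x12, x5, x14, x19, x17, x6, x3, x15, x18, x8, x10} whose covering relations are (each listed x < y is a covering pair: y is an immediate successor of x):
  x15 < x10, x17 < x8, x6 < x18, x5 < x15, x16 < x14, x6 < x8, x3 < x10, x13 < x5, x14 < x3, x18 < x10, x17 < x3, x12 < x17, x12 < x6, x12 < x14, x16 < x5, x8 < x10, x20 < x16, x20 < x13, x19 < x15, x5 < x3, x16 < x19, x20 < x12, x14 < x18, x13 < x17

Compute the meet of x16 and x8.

Common lower bounds of {x16, x8}: x20.
The greatest among these is x20.

x20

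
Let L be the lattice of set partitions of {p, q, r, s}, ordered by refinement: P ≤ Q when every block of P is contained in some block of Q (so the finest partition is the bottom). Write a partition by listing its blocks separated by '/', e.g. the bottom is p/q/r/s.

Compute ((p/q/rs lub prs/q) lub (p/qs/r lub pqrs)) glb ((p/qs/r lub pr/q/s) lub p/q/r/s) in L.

pr/qs

p/q/rs ∨ prs/q = prs/q
p/qs/r ∨ pqrs = pqrs
prs/q ∨ pqrs = pqrs
p/qs/r ∨ pr/q/s = pr/qs
pr/qs ∨ p/q/r/s = pr/qs
pqrs ∧ pr/qs = pr/qs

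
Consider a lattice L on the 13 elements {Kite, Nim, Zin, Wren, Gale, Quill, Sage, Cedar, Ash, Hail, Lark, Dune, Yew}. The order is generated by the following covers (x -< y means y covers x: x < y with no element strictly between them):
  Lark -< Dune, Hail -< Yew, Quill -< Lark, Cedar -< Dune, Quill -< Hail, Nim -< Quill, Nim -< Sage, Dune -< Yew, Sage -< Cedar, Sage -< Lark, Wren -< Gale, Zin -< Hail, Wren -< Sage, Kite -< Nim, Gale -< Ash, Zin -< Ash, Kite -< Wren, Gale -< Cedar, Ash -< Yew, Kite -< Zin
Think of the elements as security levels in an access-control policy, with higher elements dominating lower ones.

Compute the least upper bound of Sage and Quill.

Lark

Common upper bounds of {Sage, Quill}: Dune, Lark, Yew.
The least among these is Lark.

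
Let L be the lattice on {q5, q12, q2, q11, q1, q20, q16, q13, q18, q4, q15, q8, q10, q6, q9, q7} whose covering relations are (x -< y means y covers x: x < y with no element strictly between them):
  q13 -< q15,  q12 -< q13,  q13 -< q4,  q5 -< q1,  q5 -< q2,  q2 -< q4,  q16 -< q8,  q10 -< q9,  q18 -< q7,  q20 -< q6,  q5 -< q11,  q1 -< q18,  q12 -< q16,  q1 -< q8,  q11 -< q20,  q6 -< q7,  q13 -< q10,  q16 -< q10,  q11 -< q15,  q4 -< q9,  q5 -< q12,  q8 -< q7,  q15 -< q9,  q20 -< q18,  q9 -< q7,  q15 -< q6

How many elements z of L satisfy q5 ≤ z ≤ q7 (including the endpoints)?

16

The interval [q5, q7] = {q1, q10, q11, q12, q13, q15, q16, q18, q2, q20, q4, q5, q6, q7, q8, q9}, which has 16 elements.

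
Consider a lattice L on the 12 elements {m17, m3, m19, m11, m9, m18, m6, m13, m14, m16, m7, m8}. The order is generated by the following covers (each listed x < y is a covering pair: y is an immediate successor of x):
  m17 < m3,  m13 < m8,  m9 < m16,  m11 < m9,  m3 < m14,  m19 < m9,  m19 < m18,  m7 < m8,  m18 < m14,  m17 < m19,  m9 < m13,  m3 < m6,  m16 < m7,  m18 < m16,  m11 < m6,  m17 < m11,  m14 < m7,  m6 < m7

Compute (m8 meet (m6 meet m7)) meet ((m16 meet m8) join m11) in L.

m6 ∧ m7 = m6
m8 ∧ m6 = m6
m16 ∧ m8 = m16
m16 ∨ m11 = m16
m6 ∧ m16 = m11

m11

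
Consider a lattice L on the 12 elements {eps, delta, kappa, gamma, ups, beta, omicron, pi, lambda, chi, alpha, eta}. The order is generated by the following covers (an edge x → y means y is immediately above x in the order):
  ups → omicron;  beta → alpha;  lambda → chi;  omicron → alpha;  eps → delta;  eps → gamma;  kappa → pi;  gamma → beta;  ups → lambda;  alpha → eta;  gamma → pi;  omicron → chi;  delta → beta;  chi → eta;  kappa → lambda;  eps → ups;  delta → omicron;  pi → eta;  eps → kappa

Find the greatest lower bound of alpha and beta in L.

Common lower bounds of {alpha, beta}: beta, delta, eps, gamma.
The greatest among these is beta.

beta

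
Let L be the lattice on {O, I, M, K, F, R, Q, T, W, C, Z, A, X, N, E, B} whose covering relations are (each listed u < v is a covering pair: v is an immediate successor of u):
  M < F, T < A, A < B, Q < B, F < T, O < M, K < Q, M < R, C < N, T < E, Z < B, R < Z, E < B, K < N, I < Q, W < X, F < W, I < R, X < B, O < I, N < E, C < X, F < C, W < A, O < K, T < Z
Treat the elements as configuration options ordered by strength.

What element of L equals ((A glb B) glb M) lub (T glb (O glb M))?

A ∧ B = A
A ∧ M = M
O ∧ M = O
T ∧ O = O
M ∨ O = M

M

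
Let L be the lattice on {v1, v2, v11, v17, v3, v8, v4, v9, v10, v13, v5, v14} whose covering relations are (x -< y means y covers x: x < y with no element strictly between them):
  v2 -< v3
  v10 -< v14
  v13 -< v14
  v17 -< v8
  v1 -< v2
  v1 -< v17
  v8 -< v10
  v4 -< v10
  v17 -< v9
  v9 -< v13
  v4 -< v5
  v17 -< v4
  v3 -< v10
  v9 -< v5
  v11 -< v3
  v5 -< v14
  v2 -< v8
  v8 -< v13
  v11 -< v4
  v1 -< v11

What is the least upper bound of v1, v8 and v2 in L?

Common upper bounds of {v1, v8, v2}: v10, v13, v14, v8.
The least among these is v8.

v8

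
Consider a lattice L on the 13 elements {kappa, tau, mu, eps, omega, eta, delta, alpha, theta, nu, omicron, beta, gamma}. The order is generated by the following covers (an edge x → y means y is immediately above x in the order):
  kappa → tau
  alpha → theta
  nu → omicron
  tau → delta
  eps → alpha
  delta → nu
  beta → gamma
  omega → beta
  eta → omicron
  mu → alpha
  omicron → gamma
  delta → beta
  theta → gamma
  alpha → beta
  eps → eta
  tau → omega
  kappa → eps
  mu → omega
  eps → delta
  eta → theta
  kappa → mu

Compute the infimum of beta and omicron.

Common lower bounds of {beta, omicron}: delta, eps, kappa, tau.
The greatest among these is delta.

delta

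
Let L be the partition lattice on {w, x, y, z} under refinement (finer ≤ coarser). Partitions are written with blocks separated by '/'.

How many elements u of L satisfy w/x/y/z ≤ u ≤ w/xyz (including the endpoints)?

5

The interval [w/x/y/z, w/xyz] = {w/x/y/z, w/x/yz, w/xy/z, w/xyz, w/xz/y}, which has 5 elements.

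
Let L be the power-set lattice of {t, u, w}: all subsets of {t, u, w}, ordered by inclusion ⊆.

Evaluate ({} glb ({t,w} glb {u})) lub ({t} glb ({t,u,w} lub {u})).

{t,w} ∧ {u} = {}
{} ∧ {} = {}
{t,u,w} ∨ {u} = {t,u,w}
{t} ∧ {t,u,w} = {t}
{} ∨ {t} = {t}

{t}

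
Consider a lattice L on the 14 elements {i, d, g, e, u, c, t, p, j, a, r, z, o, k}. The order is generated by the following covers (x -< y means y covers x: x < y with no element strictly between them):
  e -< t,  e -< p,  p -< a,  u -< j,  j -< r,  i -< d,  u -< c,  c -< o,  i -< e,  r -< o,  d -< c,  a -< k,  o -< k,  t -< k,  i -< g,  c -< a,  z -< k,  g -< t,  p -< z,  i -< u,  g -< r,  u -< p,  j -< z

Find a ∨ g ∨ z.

k

Common upper bounds of {a, g, z}: k.
The least among these is k.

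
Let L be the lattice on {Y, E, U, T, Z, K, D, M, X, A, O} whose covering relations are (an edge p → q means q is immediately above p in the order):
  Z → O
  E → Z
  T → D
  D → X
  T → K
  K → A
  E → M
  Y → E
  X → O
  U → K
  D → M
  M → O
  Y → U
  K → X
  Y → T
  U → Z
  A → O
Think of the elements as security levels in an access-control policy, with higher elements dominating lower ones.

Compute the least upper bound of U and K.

K

Common upper bounds of {U, K}: A, K, O, X.
The least among these is K.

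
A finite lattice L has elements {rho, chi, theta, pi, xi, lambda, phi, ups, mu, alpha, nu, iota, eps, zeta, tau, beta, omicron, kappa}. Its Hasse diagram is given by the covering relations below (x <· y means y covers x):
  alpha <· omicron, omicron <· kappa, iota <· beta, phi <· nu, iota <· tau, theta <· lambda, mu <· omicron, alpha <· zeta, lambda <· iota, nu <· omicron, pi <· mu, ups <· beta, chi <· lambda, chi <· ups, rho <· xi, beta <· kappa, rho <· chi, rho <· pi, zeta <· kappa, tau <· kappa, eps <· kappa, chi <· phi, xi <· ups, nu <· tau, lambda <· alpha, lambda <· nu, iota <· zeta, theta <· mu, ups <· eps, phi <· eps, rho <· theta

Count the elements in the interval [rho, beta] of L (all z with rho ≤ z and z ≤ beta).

8

The interval [rho, beta] = {beta, chi, iota, lambda, rho, theta, ups, xi}, which has 8 elements.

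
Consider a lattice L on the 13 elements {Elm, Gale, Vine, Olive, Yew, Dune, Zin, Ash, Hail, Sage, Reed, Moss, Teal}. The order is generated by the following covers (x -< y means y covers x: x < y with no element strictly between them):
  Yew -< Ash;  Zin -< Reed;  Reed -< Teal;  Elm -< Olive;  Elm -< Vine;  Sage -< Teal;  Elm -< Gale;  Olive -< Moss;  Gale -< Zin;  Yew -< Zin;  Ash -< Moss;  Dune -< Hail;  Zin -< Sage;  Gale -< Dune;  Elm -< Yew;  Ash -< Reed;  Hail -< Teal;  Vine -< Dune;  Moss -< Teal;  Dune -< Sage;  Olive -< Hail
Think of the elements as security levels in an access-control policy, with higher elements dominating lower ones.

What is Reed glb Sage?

Zin

Common lower bounds of {Reed, Sage}: Elm, Gale, Yew, Zin.
The greatest among these is Zin.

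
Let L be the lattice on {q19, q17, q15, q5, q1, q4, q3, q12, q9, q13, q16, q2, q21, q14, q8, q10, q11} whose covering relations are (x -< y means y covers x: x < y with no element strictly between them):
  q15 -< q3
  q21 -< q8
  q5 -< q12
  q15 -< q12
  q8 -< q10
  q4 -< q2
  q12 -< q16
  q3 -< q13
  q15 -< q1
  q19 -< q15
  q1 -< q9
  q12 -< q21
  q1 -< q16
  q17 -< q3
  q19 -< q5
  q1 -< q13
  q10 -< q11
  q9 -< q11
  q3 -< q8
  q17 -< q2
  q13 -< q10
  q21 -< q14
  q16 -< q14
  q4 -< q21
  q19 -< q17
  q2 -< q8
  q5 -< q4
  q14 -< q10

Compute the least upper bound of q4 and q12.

q21

Common upper bounds of {q4, q12}: q10, q11, q14, q21, q8.
The least among these is q21.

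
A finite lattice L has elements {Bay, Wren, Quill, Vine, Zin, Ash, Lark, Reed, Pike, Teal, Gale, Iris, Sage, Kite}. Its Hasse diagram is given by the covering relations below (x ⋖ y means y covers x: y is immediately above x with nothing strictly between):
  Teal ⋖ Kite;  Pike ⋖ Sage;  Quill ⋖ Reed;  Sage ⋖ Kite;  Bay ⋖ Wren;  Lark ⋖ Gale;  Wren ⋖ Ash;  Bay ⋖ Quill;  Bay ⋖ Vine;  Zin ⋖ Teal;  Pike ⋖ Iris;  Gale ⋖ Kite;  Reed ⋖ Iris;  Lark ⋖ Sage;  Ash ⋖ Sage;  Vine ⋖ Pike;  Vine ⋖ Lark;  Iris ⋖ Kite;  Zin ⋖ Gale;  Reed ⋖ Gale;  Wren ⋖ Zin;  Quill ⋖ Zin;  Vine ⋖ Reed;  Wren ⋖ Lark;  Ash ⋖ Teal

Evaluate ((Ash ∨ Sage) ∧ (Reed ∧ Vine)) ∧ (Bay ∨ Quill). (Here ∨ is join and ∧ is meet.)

Ash ∨ Sage = Sage
Reed ∧ Vine = Vine
Sage ∧ Vine = Vine
Bay ∨ Quill = Quill
Vine ∧ Quill = Bay

Bay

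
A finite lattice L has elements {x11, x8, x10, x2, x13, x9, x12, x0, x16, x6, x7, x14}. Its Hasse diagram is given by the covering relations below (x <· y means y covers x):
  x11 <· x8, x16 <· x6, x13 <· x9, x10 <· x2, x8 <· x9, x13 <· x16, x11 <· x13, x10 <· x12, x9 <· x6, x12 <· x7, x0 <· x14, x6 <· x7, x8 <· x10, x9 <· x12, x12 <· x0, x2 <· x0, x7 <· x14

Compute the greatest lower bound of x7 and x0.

Common lower bounds of {x7, x0}: x10, x11, x12, x13, x8, x9.
The greatest among these is x12.

x12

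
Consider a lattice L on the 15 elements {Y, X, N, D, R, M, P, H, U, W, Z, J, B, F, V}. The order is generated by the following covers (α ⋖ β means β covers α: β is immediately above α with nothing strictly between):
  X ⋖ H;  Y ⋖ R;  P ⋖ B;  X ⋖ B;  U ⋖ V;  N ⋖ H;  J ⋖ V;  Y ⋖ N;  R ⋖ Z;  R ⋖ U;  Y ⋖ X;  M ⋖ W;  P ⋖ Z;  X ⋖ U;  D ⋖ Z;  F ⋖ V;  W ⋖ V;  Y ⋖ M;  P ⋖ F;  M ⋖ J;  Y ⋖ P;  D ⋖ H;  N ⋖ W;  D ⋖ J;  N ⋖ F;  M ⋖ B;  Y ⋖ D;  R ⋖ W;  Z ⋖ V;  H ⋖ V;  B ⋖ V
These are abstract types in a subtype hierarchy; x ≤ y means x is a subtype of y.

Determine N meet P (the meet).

Y

Common lower bounds of {N, P}: Y.
The greatest among these is Y.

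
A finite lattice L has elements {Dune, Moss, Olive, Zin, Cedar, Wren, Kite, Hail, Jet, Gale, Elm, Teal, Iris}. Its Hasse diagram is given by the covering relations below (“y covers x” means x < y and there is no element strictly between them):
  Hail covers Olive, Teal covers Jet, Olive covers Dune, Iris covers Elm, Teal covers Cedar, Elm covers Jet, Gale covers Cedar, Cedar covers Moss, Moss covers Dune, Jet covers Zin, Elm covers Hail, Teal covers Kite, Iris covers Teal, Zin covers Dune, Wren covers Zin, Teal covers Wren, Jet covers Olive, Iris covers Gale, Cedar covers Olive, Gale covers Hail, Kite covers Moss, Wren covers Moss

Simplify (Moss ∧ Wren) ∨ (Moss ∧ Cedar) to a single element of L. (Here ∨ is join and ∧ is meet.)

Moss

Moss ∧ Wren = Moss
Moss ∧ Cedar = Moss
Moss ∨ Moss = Moss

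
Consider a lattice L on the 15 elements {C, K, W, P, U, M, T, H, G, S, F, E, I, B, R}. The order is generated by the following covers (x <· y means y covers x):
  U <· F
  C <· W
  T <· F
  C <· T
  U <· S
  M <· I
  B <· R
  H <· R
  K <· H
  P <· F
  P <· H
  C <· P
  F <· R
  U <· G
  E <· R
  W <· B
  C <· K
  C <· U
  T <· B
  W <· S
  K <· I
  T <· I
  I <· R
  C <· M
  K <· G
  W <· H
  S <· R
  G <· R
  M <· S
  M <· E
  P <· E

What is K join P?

H

Common upper bounds of {K, P}: H, R.
The least among these is H.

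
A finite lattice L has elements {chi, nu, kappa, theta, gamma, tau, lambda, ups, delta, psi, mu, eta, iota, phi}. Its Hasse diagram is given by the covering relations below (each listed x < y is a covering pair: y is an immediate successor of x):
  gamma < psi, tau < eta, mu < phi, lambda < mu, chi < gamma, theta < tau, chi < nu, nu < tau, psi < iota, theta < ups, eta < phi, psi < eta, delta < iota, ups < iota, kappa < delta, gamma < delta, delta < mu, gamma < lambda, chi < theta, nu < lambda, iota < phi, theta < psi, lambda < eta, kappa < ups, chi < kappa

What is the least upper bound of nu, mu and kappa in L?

Common upper bounds of {nu, mu, kappa}: mu, phi.
The least among these is mu.

mu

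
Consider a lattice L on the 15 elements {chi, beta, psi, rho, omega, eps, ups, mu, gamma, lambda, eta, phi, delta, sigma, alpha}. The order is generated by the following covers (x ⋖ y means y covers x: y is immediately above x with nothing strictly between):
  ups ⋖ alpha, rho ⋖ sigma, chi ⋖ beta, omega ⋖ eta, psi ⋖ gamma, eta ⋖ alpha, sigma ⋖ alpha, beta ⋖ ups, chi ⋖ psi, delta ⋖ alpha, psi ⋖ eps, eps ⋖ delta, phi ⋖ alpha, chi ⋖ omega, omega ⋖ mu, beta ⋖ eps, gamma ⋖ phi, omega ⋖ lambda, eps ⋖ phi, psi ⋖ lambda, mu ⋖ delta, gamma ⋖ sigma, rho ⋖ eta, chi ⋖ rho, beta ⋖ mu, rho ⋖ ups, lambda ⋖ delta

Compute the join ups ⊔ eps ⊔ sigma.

Common upper bounds of {ups, eps, sigma}: alpha.
The least among these is alpha.

alpha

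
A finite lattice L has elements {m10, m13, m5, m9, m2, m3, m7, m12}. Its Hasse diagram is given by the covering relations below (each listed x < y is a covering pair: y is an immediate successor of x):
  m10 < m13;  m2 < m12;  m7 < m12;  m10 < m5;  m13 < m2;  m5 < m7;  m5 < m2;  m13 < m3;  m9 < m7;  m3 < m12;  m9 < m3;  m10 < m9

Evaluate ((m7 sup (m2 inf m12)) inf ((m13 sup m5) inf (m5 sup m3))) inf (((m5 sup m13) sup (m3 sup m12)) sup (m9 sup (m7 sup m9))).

m2 ∧ m12 = m2
m7 ∨ m2 = m12
m13 ∨ m5 = m2
m5 ∨ m3 = m12
m2 ∧ m12 = m2
m12 ∧ m2 = m2
m5 ∨ m13 = m2
m3 ∨ m12 = m12
m2 ∨ m12 = m12
m7 ∨ m9 = m7
m9 ∨ m7 = m7
m12 ∨ m7 = m12
m2 ∧ m12 = m2

m2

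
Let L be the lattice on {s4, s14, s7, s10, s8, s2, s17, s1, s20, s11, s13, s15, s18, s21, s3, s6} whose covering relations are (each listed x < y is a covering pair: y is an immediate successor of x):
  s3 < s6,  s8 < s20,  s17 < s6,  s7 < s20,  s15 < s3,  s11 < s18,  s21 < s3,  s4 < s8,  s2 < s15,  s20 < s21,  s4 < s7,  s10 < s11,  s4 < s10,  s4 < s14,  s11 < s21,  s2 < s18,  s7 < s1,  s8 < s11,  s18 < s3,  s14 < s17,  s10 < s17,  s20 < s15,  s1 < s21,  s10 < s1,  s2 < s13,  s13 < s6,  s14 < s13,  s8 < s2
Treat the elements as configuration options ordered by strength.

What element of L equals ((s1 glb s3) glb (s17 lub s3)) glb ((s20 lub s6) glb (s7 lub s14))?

s1 ∧ s3 = s1
s17 ∨ s3 = s6
s1 ∧ s6 = s1
s20 ∨ s6 = s6
s7 ∨ s14 = s6
s6 ∧ s6 = s6
s1 ∧ s6 = s1

s1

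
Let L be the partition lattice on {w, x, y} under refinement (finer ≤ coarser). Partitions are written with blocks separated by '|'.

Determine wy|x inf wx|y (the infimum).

The meet (common refinement) of wy|x and wx|y intersects blocks pairwise, giving w|x|y.

w|x|y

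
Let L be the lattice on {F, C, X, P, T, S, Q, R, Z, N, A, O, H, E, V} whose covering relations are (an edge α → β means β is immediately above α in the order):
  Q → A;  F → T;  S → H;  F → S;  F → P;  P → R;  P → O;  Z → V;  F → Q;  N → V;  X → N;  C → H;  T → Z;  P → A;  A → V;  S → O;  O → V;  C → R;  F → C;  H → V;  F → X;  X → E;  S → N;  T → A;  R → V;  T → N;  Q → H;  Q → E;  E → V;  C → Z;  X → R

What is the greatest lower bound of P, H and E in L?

F

Common lower bounds of {P, H, E}: F.
The greatest among these is F.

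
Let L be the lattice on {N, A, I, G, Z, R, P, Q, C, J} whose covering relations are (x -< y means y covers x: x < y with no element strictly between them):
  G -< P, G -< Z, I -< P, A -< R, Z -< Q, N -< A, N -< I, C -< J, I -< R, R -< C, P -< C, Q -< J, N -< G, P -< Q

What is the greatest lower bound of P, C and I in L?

I

Common lower bounds of {P, C, I}: I, N.
The greatest among these is I.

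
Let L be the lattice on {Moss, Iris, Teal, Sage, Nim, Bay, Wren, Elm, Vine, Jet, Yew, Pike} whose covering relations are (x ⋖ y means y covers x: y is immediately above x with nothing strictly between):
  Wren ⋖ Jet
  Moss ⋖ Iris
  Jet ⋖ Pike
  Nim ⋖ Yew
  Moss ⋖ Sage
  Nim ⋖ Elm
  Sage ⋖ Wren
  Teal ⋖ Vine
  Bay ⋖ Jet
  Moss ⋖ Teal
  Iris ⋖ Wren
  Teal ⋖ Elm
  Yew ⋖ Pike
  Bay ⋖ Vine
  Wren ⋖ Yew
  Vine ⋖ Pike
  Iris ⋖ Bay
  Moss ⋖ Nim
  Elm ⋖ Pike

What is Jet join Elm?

Pike

Common upper bounds of {Jet, Elm}: Pike.
The least among these is Pike.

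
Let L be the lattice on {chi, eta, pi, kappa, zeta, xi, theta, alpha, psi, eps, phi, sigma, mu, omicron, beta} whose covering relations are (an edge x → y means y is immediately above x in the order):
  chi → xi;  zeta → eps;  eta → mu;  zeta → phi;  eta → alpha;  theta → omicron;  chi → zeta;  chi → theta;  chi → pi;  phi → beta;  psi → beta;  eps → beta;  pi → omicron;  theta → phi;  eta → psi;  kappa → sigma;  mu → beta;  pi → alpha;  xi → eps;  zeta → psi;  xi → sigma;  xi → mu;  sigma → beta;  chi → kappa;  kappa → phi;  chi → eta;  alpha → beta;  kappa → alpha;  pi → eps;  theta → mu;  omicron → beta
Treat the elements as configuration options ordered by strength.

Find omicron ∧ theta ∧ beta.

Common lower bounds of {omicron, theta, beta}: chi, theta.
The greatest among these is theta.

theta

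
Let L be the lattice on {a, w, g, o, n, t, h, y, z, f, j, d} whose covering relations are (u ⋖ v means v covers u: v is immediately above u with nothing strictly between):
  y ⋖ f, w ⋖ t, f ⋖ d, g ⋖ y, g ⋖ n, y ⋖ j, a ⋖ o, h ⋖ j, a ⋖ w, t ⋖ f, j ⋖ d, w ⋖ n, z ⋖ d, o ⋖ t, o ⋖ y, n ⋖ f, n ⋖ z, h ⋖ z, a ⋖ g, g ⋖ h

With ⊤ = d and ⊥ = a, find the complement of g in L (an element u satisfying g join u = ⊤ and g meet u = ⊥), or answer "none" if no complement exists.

none

For every candidate u, either g ∨ u ≠ d or g ∧ u ≠ a; no complement exists.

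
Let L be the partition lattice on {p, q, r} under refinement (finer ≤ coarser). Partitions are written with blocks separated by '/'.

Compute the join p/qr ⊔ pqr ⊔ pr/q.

pqr

The join of p/qr, pqr, pr/q merges any blocks that overlap across the partitions, giving pqr.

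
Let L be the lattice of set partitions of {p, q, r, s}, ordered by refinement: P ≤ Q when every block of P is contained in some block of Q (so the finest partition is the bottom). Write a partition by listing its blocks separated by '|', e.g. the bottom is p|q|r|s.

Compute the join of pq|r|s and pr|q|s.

The join of pq|r|s and pr|q|s merges any blocks that overlap across the partitions, giving pqr|s.

pqr|s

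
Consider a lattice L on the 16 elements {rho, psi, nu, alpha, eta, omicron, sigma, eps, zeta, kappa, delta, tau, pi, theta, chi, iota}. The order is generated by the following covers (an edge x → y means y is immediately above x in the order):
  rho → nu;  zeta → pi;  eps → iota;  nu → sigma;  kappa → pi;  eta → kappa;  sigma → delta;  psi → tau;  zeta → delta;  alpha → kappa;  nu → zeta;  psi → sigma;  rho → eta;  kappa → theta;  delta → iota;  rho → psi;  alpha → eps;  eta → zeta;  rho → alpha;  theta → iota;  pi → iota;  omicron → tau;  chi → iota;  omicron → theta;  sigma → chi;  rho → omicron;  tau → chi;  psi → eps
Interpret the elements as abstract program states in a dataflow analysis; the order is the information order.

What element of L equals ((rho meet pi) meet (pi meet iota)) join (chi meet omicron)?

rho ∧ pi = rho
pi ∧ iota = pi
rho ∧ pi = rho
chi ∧ omicron = omicron
rho ∨ omicron = omicron

omicron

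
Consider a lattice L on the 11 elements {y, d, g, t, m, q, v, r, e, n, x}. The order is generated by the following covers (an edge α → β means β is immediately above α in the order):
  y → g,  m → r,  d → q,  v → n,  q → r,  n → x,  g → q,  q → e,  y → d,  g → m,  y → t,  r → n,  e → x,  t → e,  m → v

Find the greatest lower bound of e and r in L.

Common lower bounds of {e, r}: d, g, q, y.
The greatest among these is q.

q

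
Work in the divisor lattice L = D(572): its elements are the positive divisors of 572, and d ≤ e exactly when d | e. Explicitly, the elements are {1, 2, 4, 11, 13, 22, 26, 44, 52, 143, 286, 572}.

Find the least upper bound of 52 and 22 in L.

Common upper bounds of {52, 22}: 572.
The least among these is 572.

572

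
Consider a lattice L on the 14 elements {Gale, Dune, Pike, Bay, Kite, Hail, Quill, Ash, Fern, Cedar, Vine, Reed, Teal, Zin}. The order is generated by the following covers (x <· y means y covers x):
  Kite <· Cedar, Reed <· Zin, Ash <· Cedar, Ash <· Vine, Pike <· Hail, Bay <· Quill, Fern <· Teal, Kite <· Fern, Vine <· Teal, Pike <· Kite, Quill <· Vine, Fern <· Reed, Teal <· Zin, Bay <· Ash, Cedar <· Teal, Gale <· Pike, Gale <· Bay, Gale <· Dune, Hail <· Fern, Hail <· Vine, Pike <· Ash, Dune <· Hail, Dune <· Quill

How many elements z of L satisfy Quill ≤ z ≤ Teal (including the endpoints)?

3

The interval [Quill, Teal] = {Quill, Teal, Vine}, which has 3 elements.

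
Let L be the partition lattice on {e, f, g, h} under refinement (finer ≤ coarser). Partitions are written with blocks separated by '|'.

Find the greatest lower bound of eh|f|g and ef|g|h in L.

e|f|g|h

Common lower bounds of {eh|f|g, ef|g|h}: e|f|g|h.
The greatest among these is e|f|g|h.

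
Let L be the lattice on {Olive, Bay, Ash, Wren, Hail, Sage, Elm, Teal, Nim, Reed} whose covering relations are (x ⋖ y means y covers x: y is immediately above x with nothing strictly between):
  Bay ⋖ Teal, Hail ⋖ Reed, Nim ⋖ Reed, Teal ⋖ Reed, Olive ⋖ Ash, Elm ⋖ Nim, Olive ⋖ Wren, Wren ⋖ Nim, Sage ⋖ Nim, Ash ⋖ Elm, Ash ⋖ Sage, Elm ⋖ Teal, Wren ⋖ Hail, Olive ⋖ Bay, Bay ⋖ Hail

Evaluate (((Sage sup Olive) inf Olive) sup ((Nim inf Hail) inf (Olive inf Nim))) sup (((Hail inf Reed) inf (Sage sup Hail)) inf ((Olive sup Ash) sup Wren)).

Sage ∨ Olive = Sage
Sage ∧ Olive = Olive
Nim ∧ Hail = Wren
Olive ∧ Nim = Olive
Wren ∧ Olive = Olive
Olive ∨ Olive = Olive
Hail ∧ Reed = Hail
Sage ∨ Hail = Reed
Hail ∧ Reed = Hail
Olive ∨ Ash = Ash
Ash ∨ Wren = Nim
Hail ∧ Nim = Wren
Olive ∨ Wren = Wren

Wren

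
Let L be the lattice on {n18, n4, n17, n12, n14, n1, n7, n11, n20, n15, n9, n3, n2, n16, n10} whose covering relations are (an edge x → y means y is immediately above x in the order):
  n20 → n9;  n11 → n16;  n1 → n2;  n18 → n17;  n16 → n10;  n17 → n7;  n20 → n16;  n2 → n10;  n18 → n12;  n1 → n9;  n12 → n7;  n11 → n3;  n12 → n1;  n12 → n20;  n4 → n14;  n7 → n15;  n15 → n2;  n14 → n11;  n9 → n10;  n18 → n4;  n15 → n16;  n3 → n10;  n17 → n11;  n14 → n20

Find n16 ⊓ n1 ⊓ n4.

Common lower bounds of {n16, n1, n4}: n18.
The greatest among these is n18.

n18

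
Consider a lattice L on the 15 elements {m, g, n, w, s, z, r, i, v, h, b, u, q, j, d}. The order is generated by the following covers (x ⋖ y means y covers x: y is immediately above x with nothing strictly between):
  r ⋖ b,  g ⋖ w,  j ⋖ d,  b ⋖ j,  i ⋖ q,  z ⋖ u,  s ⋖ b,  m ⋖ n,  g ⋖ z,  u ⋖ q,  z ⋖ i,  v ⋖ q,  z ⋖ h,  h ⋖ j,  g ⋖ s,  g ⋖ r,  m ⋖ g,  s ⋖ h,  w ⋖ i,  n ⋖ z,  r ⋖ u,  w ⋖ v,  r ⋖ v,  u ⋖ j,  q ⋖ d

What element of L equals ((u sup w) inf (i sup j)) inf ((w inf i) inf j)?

g

u ∨ w = q
i ∨ j = d
q ∧ d = q
w ∧ i = w
w ∧ j = g
q ∧ g = g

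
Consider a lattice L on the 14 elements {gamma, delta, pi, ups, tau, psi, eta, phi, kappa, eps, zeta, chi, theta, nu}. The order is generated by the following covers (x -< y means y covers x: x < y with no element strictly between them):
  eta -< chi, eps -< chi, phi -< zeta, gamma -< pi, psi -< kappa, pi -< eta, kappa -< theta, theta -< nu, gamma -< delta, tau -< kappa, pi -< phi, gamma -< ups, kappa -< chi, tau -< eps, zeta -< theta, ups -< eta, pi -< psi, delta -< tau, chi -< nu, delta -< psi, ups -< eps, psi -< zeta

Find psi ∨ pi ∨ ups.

chi

Common upper bounds of {psi, pi, ups}: chi, nu.
The least among these is chi.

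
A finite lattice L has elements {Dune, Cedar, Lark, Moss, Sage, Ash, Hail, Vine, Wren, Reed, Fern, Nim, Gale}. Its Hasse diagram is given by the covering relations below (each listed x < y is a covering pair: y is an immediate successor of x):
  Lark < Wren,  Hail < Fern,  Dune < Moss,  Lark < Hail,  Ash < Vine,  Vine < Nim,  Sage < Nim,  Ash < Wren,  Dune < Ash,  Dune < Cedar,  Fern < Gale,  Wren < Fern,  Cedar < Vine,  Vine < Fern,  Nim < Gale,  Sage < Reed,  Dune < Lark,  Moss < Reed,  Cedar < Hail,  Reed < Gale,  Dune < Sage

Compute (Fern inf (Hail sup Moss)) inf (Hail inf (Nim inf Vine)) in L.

Cedar

Hail ∨ Moss = Gale
Fern ∧ Gale = Fern
Nim ∧ Vine = Vine
Hail ∧ Vine = Cedar
Fern ∧ Cedar = Cedar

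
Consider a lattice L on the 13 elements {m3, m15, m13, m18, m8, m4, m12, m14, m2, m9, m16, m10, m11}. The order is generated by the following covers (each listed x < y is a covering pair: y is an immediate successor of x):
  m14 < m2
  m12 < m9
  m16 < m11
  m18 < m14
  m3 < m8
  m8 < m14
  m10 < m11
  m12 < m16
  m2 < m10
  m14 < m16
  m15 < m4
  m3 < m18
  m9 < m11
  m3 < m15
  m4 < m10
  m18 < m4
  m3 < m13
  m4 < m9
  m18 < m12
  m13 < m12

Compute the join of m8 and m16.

Common upper bounds of {m8, m16}: m11, m16.
The least among these is m16.

m16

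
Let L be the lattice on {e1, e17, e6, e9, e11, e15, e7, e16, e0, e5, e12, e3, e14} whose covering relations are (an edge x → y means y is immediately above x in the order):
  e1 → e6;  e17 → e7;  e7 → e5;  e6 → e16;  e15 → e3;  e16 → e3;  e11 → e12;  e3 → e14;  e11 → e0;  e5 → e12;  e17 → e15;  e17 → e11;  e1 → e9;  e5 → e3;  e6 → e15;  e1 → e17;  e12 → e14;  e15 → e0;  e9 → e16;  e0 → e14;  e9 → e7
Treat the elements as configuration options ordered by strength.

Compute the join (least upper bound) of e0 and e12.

Common upper bounds of {e0, e12}: e14.
The least among these is e14.

e14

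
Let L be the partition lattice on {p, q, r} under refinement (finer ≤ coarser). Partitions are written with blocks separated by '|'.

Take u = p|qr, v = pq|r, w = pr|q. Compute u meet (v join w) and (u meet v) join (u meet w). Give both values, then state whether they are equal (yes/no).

p|qr; p|q|r; no

v join w = pqr, so u meet (v join w) = p|qr meet pqr = p|qr.
u meet v = p|q|r and u meet w = p|q|r, so (u meet v) join (u meet w) = p|q|r join p|q|r = p|q|r.
Equal: no.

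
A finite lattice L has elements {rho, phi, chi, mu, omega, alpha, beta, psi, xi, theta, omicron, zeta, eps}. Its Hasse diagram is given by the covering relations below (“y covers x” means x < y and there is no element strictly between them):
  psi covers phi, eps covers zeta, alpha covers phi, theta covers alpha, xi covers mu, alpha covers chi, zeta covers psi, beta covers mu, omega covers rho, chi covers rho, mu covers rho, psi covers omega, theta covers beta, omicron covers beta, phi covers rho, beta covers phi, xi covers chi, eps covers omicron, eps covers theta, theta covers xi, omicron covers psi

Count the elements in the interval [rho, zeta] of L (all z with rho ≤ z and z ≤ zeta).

The interval [rho, zeta] = {omega, phi, psi, rho, zeta}, which has 5 elements.

5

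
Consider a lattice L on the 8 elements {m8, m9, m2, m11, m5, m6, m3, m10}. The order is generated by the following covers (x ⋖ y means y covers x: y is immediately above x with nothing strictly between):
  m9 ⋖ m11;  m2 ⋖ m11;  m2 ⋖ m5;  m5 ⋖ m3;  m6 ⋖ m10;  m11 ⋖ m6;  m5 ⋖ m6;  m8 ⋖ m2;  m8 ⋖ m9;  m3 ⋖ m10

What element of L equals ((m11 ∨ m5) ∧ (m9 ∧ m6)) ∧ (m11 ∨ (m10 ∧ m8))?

m11 ∨ m5 = m6
m9 ∧ m6 = m9
m6 ∧ m9 = m9
m10 ∧ m8 = m8
m11 ∨ m8 = m11
m9 ∧ m11 = m9

m9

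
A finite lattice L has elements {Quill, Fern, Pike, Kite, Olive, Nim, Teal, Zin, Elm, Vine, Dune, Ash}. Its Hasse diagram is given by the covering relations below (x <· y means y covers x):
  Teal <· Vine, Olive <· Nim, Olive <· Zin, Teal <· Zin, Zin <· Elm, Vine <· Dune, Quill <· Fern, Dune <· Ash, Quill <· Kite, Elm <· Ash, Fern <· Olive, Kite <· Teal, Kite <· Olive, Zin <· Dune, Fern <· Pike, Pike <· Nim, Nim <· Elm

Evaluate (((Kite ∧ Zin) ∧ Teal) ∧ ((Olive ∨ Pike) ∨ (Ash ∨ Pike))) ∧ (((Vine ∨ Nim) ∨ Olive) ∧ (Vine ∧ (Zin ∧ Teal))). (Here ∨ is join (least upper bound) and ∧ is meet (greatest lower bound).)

Kite ∧ Zin = Kite
Kite ∧ Teal = Kite
Olive ∨ Pike = Nim
Ash ∨ Pike = Ash
Nim ∨ Ash = Ash
Kite ∧ Ash = Kite
Vine ∨ Nim = Ash
Ash ∨ Olive = Ash
Zin ∧ Teal = Teal
Vine ∧ Teal = Teal
Ash ∧ Teal = Teal
Kite ∧ Teal = Kite

Kite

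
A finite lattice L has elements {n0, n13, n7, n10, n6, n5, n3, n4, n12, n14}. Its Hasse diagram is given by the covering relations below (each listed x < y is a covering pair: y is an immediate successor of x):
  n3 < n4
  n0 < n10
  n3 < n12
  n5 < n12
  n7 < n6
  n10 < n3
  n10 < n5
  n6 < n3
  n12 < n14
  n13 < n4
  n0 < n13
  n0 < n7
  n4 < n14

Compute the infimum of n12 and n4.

n3

Common lower bounds of {n12, n4}: n0, n10, n3, n6, n7.
The greatest among these is n3.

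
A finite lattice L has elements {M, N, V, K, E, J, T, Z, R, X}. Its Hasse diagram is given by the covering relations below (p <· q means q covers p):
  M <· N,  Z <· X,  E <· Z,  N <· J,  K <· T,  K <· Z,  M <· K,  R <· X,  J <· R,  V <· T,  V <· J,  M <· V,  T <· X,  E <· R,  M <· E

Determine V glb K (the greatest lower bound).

Common lower bounds of {V, K}: M.
The greatest among these is M.

M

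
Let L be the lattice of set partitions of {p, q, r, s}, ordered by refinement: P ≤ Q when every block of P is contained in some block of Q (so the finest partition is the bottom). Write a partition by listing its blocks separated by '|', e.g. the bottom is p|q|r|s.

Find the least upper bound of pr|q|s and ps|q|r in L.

prs|q

Common upper bounds of {pr|q|s, ps|q|r}: pqrs, prs|q.
The least among these is prs|q.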